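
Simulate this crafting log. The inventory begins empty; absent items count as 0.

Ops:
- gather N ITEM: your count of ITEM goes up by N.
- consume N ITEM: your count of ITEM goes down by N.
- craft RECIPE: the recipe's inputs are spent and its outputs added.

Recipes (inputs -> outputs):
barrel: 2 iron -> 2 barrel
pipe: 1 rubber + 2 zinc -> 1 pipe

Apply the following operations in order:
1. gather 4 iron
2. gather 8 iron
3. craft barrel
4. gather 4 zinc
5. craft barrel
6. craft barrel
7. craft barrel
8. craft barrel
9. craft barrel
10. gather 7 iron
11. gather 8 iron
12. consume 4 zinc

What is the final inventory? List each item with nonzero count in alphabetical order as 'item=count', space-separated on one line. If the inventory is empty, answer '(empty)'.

Answer: barrel=12 iron=15

Derivation:
After 1 (gather 4 iron): iron=4
After 2 (gather 8 iron): iron=12
After 3 (craft barrel): barrel=2 iron=10
After 4 (gather 4 zinc): barrel=2 iron=10 zinc=4
After 5 (craft barrel): barrel=4 iron=8 zinc=4
After 6 (craft barrel): barrel=6 iron=6 zinc=4
After 7 (craft barrel): barrel=8 iron=4 zinc=4
After 8 (craft barrel): barrel=10 iron=2 zinc=4
After 9 (craft barrel): barrel=12 zinc=4
After 10 (gather 7 iron): barrel=12 iron=7 zinc=4
After 11 (gather 8 iron): barrel=12 iron=15 zinc=4
After 12 (consume 4 zinc): barrel=12 iron=15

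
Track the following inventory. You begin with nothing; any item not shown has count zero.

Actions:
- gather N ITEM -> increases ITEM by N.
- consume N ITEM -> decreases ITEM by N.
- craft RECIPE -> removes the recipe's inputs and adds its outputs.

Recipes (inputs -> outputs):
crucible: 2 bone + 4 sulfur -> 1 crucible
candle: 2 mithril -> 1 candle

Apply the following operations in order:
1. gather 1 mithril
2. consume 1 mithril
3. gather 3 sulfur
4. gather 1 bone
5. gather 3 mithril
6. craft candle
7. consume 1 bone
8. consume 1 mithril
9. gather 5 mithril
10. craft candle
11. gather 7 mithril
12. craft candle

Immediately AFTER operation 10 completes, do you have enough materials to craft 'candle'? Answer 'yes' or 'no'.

Answer: yes

Derivation:
After 1 (gather 1 mithril): mithril=1
After 2 (consume 1 mithril): (empty)
After 3 (gather 3 sulfur): sulfur=3
After 4 (gather 1 bone): bone=1 sulfur=3
After 5 (gather 3 mithril): bone=1 mithril=3 sulfur=3
After 6 (craft candle): bone=1 candle=1 mithril=1 sulfur=3
After 7 (consume 1 bone): candle=1 mithril=1 sulfur=3
After 8 (consume 1 mithril): candle=1 sulfur=3
After 9 (gather 5 mithril): candle=1 mithril=5 sulfur=3
After 10 (craft candle): candle=2 mithril=3 sulfur=3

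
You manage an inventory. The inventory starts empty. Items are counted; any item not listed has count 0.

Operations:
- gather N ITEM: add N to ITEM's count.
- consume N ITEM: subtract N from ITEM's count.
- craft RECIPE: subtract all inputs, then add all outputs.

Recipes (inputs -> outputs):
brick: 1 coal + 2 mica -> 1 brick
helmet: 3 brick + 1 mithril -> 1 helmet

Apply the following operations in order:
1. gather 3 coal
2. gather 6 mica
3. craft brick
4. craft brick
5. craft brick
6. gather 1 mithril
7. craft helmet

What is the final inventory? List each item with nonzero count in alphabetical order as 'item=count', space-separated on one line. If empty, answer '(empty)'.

Answer: helmet=1

Derivation:
After 1 (gather 3 coal): coal=3
After 2 (gather 6 mica): coal=3 mica=6
After 3 (craft brick): brick=1 coal=2 mica=4
After 4 (craft brick): brick=2 coal=1 mica=2
After 5 (craft brick): brick=3
After 6 (gather 1 mithril): brick=3 mithril=1
After 7 (craft helmet): helmet=1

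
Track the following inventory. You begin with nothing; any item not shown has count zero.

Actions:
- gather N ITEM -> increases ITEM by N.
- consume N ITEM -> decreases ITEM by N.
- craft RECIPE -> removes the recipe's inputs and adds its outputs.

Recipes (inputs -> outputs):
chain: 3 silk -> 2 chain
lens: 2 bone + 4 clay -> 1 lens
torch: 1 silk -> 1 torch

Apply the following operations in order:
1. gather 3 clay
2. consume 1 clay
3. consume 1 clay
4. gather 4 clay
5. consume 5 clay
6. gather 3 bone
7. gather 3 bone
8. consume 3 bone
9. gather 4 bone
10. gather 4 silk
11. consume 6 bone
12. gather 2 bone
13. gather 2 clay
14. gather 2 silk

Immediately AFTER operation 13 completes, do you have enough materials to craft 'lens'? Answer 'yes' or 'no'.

After 1 (gather 3 clay): clay=3
After 2 (consume 1 clay): clay=2
After 3 (consume 1 clay): clay=1
After 4 (gather 4 clay): clay=5
After 5 (consume 5 clay): (empty)
After 6 (gather 3 bone): bone=3
After 7 (gather 3 bone): bone=6
After 8 (consume 3 bone): bone=3
After 9 (gather 4 bone): bone=7
After 10 (gather 4 silk): bone=7 silk=4
After 11 (consume 6 bone): bone=1 silk=4
After 12 (gather 2 bone): bone=3 silk=4
After 13 (gather 2 clay): bone=3 clay=2 silk=4

Answer: no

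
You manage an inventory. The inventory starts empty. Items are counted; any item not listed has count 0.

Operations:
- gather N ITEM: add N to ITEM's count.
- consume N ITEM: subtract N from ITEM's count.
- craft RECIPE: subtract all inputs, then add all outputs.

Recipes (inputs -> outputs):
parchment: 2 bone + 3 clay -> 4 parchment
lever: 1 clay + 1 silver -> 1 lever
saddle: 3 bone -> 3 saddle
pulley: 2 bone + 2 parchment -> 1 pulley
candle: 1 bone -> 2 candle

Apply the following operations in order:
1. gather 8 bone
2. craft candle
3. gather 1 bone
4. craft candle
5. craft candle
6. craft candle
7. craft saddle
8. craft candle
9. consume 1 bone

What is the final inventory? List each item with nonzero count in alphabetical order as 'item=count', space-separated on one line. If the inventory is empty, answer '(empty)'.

After 1 (gather 8 bone): bone=8
After 2 (craft candle): bone=7 candle=2
After 3 (gather 1 bone): bone=8 candle=2
After 4 (craft candle): bone=7 candle=4
After 5 (craft candle): bone=6 candle=6
After 6 (craft candle): bone=5 candle=8
After 7 (craft saddle): bone=2 candle=8 saddle=3
After 8 (craft candle): bone=1 candle=10 saddle=3
After 9 (consume 1 bone): candle=10 saddle=3

Answer: candle=10 saddle=3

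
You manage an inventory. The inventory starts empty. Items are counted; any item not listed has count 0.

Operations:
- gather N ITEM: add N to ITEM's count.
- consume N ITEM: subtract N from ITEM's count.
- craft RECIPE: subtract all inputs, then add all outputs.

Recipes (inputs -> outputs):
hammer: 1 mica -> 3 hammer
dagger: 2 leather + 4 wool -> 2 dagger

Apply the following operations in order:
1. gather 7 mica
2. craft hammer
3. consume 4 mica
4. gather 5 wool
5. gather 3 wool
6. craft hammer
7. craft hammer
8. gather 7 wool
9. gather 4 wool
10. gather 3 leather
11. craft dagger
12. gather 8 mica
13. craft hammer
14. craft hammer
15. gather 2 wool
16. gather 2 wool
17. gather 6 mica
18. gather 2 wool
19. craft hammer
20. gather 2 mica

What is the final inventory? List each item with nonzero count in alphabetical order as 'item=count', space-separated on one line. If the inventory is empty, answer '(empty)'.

Answer: dagger=2 hammer=18 leather=1 mica=13 wool=21

Derivation:
After 1 (gather 7 mica): mica=7
After 2 (craft hammer): hammer=3 mica=6
After 3 (consume 4 mica): hammer=3 mica=2
After 4 (gather 5 wool): hammer=3 mica=2 wool=5
After 5 (gather 3 wool): hammer=3 mica=2 wool=8
After 6 (craft hammer): hammer=6 mica=1 wool=8
After 7 (craft hammer): hammer=9 wool=8
After 8 (gather 7 wool): hammer=9 wool=15
After 9 (gather 4 wool): hammer=9 wool=19
After 10 (gather 3 leather): hammer=9 leather=3 wool=19
After 11 (craft dagger): dagger=2 hammer=9 leather=1 wool=15
After 12 (gather 8 mica): dagger=2 hammer=9 leather=1 mica=8 wool=15
After 13 (craft hammer): dagger=2 hammer=12 leather=1 mica=7 wool=15
After 14 (craft hammer): dagger=2 hammer=15 leather=1 mica=6 wool=15
After 15 (gather 2 wool): dagger=2 hammer=15 leather=1 mica=6 wool=17
After 16 (gather 2 wool): dagger=2 hammer=15 leather=1 mica=6 wool=19
After 17 (gather 6 mica): dagger=2 hammer=15 leather=1 mica=12 wool=19
After 18 (gather 2 wool): dagger=2 hammer=15 leather=1 mica=12 wool=21
After 19 (craft hammer): dagger=2 hammer=18 leather=1 mica=11 wool=21
After 20 (gather 2 mica): dagger=2 hammer=18 leather=1 mica=13 wool=21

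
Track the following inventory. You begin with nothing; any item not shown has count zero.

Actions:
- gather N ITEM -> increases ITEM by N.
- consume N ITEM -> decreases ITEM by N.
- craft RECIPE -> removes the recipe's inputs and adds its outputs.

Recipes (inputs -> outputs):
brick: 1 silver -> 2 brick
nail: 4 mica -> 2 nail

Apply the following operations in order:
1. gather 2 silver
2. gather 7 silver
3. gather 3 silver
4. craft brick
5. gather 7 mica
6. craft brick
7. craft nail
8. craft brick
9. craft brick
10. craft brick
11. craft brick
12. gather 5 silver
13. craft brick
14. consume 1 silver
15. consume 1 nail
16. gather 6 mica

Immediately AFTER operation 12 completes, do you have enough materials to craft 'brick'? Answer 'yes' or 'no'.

After 1 (gather 2 silver): silver=2
After 2 (gather 7 silver): silver=9
After 3 (gather 3 silver): silver=12
After 4 (craft brick): brick=2 silver=11
After 5 (gather 7 mica): brick=2 mica=7 silver=11
After 6 (craft brick): brick=4 mica=7 silver=10
After 7 (craft nail): brick=4 mica=3 nail=2 silver=10
After 8 (craft brick): brick=6 mica=3 nail=2 silver=9
After 9 (craft brick): brick=8 mica=3 nail=2 silver=8
After 10 (craft brick): brick=10 mica=3 nail=2 silver=7
After 11 (craft brick): brick=12 mica=3 nail=2 silver=6
After 12 (gather 5 silver): brick=12 mica=3 nail=2 silver=11

Answer: yes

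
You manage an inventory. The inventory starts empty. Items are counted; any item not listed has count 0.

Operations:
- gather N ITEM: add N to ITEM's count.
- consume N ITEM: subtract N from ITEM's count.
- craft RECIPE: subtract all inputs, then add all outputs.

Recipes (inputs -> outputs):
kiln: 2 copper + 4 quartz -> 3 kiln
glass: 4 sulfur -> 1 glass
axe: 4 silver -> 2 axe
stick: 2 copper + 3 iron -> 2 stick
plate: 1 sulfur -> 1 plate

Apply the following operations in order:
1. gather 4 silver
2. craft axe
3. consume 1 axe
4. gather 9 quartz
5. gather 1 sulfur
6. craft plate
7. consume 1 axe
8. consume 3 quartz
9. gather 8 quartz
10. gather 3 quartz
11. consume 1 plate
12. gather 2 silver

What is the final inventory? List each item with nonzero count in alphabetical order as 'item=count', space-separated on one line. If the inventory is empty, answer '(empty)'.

After 1 (gather 4 silver): silver=4
After 2 (craft axe): axe=2
After 3 (consume 1 axe): axe=1
After 4 (gather 9 quartz): axe=1 quartz=9
After 5 (gather 1 sulfur): axe=1 quartz=9 sulfur=1
After 6 (craft plate): axe=1 plate=1 quartz=9
After 7 (consume 1 axe): plate=1 quartz=9
After 8 (consume 3 quartz): plate=1 quartz=6
After 9 (gather 8 quartz): plate=1 quartz=14
After 10 (gather 3 quartz): plate=1 quartz=17
After 11 (consume 1 plate): quartz=17
After 12 (gather 2 silver): quartz=17 silver=2

Answer: quartz=17 silver=2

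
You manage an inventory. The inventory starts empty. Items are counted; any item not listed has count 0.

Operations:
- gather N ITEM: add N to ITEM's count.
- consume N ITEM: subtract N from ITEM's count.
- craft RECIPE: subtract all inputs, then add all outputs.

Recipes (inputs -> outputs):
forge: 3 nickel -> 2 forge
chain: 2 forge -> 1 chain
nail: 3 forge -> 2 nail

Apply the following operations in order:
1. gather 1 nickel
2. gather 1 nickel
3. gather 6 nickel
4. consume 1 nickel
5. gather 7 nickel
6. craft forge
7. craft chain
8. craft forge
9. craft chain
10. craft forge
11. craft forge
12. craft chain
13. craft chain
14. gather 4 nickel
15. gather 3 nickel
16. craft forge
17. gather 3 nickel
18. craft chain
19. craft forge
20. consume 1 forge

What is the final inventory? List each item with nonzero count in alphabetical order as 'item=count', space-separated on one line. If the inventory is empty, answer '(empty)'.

After 1 (gather 1 nickel): nickel=1
After 2 (gather 1 nickel): nickel=2
After 3 (gather 6 nickel): nickel=8
After 4 (consume 1 nickel): nickel=7
After 5 (gather 7 nickel): nickel=14
After 6 (craft forge): forge=2 nickel=11
After 7 (craft chain): chain=1 nickel=11
After 8 (craft forge): chain=1 forge=2 nickel=8
After 9 (craft chain): chain=2 nickel=8
After 10 (craft forge): chain=2 forge=2 nickel=5
After 11 (craft forge): chain=2 forge=4 nickel=2
After 12 (craft chain): chain=3 forge=2 nickel=2
After 13 (craft chain): chain=4 nickel=2
After 14 (gather 4 nickel): chain=4 nickel=6
After 15 (gather 3 nickel): chain=4 nickel=9
After 16 (craft forge): chain=4 forge=2 nickel=6
After 17 (gather 3 nickel): chain=4 forge=2 nickel=9
After 18 (craft chain): chain=5 nickel=9
After 19 (craft forge): chain=5 forge=2 nickel=6
After 20 (consume 1 forge): chain=5 forge=1 nickel=6

Answer: chain=5 forge=1 nickel=6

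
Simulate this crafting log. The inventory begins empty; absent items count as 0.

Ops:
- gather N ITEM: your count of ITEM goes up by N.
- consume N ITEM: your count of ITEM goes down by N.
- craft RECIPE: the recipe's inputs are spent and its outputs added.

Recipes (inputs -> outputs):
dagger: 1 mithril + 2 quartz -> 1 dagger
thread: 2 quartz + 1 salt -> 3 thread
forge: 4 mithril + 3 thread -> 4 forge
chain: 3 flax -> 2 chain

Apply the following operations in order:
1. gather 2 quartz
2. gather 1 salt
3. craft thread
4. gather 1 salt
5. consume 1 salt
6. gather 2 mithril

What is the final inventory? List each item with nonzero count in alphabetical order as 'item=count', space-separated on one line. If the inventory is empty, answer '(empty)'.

After 1 (gather 2 quartz): quartz=2
After 2 (gather 1 salt): quartz=2 salt=1
After 3 (craft thread): thread=3
After 4 (gather 1 salt): salt=1 thread=3
After 5 (consume 1 salt): thread=3
After 6 (gather 2 mithril): mithril=2 thread=3

Answer: mithril=2 thread=3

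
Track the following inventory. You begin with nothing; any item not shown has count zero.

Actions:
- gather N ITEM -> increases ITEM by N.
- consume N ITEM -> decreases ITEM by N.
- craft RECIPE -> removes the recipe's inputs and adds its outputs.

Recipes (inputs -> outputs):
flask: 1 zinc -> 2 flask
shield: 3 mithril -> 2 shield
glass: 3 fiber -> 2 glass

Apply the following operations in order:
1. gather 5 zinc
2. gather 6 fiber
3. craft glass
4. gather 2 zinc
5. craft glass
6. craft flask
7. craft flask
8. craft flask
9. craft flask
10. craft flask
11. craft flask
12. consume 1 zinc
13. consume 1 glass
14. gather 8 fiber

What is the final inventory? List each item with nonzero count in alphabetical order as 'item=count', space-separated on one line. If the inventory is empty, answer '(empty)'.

Answer: fiber=8 flask=12 glass=3

Derivation:
After 1 (gather 5 zinc): zinc=5
After 2 (gather 6 fiber): fiber=6 zinc=5
After 3 (craft glass): fiber=3 glass=2 zinc=5
After 4 (gather 2 zinc): fiber=3 glass=2 zinc=7
After 5 (craft glass): glass=4 zinc=7
After 6 (craft flask): flask=2 glass=4 zinc=6
After 7 (craft flask): flask=4 glass=4 zinc=5
After 8 (craft flask): flask=6 glass=4 zinc=4
After 9 (craft flask): flask=8 glass=4 zinc=3
After 10 (craft flask): flask=10 glass=4 zinc=2
After 11 (craft flask): flask=12 glass=4 zinc=1
After 12 (consume 1 zinc): flask=12 glass=4
After 13 (consume 1 glass): flask=12 glass=3
After 14 (gather 8 fiber): fiber=8 flask=12 glass=3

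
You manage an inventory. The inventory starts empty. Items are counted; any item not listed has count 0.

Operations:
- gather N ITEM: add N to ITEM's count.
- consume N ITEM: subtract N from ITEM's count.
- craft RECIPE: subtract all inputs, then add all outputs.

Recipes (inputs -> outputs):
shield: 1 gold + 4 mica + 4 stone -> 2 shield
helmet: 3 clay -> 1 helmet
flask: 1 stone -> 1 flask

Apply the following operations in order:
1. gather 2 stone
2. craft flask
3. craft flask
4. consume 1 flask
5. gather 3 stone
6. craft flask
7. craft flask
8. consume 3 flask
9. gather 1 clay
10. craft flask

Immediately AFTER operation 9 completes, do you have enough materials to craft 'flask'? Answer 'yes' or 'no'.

Answer: yes

Derivation:
After 1 (gather 2 stone): stone=2
After 2 (craft flask): flask=1 stone=1
After 3 (craft flask): flask=2
After 4 (consume 1 flask): flask=1
After 5 (gather 3 stone): flask=1 stone=3
After 6 (craft flask): flask=2 stone=2
After 7 (craft flask): flask=3 stone=1
After 8 (consume 3 flask): stone=1
After 9 (gather 1 clay): clay=1 stone=1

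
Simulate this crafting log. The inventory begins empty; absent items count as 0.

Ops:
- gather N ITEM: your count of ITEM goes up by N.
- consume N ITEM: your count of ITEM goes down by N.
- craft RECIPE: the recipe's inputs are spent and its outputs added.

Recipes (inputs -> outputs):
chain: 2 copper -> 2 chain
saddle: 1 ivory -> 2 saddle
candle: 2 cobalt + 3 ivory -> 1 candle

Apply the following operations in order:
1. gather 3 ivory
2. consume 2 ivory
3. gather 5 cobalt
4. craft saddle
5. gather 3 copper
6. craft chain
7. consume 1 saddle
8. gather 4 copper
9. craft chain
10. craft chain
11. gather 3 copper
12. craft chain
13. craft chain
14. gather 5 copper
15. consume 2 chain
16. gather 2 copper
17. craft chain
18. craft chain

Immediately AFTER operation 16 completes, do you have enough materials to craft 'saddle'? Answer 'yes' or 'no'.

After 1 (gather 3 ivory): ivory=3
After 2 (consume 2 ivory): ivory=1
After 3 (gather 5 cobalt): cobalt=5 ivory=1
After 4 (craft saddle): cobalt=5 saddle=2
After 5 (gather 3 copper): cobalt=5 copper=3 saddle=2
After 6 (craft chain): chain=2 cobalt=5 copper=1 saddle=2
After 7 (consume 1 saddle): chain=2 cobalt=5 copper=1 saddle=1
After 8 (gather 4 copper): chain=2 cobalt=5 copper=5 saddle=1
After 9 (craft chain): chain=4 cobalt=5 copper=3 saddle=1
After 10 (craft chain): chain=6 cobalt=5 copper=1 saddle=1
After 11 (gather 3 copper): chain=6 cobalt=5 copper=4 saddle=1
After 12 (craft chain): chain=8 cobalt=5 copper=2 saddle=1
After 13 (craft chain): chain=10 cobalt=5 saddle=1
After 14 (gather 5 copper): chain=10 cobalt=5 copper=5 saddle=1
After 15 (consume 2 chain): chain=8 cobalt=5 copper=5 saddle=1
After 16 (gather 2 copper): chain=8 cobalt=5 copper=7 saddle=1

Answer: no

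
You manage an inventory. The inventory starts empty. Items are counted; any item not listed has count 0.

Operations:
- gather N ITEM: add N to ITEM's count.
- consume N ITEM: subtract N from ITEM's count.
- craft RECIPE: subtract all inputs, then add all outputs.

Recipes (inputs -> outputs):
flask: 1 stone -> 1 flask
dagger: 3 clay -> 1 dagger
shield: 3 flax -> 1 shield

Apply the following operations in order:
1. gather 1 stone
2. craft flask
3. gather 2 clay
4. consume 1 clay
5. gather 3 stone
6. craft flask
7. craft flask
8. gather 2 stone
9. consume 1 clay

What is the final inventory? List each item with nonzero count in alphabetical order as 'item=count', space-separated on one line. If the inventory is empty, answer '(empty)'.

After 1 (gather 1 stone): stone=1
After 2 (craft flask): flask=1
After 3 (gather 2 clay): clay=2 flask=1
After 4 (consume 1 clay): clay=1 flask=1
After 5 (gather 3 stone): clay=1 flask=1 stone=3
After 6 (craft flask): clay=1 flask=2 stone=2
After 7 (craft flask): clay=1 flask=3 stone=1
After 8 (gather 2 stone): clay=1 flask=3 stone=3
After 9 (consume 1 clay): flask=3 stone=3

Answer: flask=3 stone=3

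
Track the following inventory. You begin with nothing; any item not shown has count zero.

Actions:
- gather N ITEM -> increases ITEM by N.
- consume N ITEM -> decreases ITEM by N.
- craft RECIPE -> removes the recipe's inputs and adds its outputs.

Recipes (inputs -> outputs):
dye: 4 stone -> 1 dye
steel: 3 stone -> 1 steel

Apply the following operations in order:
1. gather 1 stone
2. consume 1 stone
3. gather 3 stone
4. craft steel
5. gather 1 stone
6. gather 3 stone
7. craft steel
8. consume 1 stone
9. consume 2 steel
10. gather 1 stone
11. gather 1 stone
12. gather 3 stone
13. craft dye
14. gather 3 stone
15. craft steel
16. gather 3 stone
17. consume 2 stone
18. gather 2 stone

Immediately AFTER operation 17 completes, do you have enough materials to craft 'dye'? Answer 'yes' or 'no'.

Answer: no

Derivation:
After 1 (gather 1 stone): stone=1
After 2 (consume 1 stone): (empty)
After 3 (gather 3 stone): stone=3
After 4 (craft steel): steel=1
After 5 (gather 1 stone): steel=1 stone=1
After 6 (gather 3 stone): steel=1 stone=4
After 7 (craft steel): steel=2 stone=1
After 8 (consume 1 stone): steel=2
After 9 (consume 2 steel): (empty)
After 10 (gather 1 stone): stone=1
After 11 (gather 1 stone): stone=2
After 12 (gather 3 stone): stone=5
After 13 (craft dye): dye=1 stone=1
After 14 (gather 3 stone): dye=1 stone=4
After 15 (craft steel): dye=1 steel=1 stone=1
After 16 (gather 3 stone): dye=1 steel=1 stone=4
After 17 (consume 2 stone): dye=1 steel=1 stone=2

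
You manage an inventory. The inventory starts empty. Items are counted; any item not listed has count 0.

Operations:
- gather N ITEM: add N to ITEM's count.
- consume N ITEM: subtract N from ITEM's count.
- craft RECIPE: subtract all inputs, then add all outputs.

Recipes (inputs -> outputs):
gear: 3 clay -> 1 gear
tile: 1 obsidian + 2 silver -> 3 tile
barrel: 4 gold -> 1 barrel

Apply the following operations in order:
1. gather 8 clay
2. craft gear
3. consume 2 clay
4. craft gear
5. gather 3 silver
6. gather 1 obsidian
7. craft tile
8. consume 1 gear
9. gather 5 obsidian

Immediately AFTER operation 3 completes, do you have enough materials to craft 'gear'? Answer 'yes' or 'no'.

After 1 (gather 8 clay): clay=8
After 2 (craft gear): clay=5 gear=1
After 3 (consume 2 clay): clay=3 gear=1

Answer: yes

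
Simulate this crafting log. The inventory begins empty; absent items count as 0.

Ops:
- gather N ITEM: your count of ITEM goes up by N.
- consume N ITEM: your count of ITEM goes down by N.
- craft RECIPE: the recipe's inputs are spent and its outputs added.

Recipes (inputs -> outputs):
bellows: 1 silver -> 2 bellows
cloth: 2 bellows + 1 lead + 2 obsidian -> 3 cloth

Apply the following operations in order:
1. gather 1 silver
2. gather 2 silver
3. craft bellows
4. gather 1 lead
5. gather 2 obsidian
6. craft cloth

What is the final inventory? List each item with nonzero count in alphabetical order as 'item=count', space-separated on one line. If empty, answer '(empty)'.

Answer: cloth=3 silver=2

Derivation:
After 1 (gather 1 silver): silver=1
After 2 (gather 2 silver): silver=3
After 3 (craft bellows): bellows=2 silver=2
After 4 (gather 1 lead): bellows=2 lead=1 silver=2
After 5 (gather 2 obsidian): bellows=2 lead=1 obsidian=2 silver=2
After 6 (craft cloth): cloth=3 silver=2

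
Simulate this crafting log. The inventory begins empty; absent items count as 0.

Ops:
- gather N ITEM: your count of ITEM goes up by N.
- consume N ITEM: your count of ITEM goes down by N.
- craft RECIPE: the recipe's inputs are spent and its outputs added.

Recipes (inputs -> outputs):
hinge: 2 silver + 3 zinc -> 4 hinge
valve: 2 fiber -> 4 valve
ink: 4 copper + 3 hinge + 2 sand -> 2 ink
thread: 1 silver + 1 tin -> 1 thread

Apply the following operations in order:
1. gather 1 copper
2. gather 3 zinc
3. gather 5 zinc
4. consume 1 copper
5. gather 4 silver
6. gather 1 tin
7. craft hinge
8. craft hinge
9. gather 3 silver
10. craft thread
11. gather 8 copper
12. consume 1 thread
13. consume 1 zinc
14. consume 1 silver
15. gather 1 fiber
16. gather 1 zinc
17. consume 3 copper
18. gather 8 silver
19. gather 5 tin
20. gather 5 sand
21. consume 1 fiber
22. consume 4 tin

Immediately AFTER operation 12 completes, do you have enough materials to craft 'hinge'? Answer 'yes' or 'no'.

Answer: no

Derivation:
After 1 (gather 1 copper): copper=1
After 2 (gather 3 zinc): copper=1 zinc=3
After 3 (gather 5 zinc): copper=1 zinc=8
After 4 (consume 1 copper): zinc=8
After 5 (gather 4 silver): silver=4 zinc=8
After 6 (gather 1 tin): silver=4 tin=1 zinc=8
After 7 (craft hinge): hinge=4 silver=2 tin=1 zinc=5
After 8 (craft hinge): hinge=8 tin=1 zinc=2
After 9 (gather 3 silver): hinge=8 silver=3 tin=1 zinc=2
After 10 (craft thread): hinge=8 silver=2 thread=1 zinc=2
After 11 (gather 8 copper): copper=8 hinge=8 silver=2 thread=1 zinc=2
After 12 (consume 1 thread): copper=8 hinge=8 silver=2 zinc=2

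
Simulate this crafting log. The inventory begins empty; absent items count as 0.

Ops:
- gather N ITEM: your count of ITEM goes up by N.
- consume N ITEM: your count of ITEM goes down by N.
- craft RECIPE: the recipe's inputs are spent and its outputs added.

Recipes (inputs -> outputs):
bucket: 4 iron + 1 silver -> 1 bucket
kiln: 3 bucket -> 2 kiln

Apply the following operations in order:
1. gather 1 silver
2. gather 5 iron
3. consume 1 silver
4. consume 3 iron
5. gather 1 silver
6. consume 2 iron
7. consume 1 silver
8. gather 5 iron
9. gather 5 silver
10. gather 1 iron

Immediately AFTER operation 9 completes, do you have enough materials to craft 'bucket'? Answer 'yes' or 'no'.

After 1 (gather 1 silver): silver=1
After 2 (gather 5 iron): iron=5 silver=1
After 3 (consume 1 silver): iron=5
After 4 (consume 3 iron): iron=2
After 5 (gather 1 silver): iron=2 silver=1
After 6 (consume 2 iron): silver=1
After 7 (consume 1 silver): (empty)
After 8 (gather 5 iron): iron=5
After 9 (gather 5 silver): iron=5 silver=5

Answer: yes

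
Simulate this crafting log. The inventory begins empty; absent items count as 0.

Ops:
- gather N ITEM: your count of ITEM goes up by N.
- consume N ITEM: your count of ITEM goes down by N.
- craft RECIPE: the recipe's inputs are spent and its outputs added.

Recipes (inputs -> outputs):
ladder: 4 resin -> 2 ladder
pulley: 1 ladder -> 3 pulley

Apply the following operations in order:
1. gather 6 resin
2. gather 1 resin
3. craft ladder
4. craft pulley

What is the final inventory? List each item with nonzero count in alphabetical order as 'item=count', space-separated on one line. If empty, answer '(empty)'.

After 1 (gather 6 resin): resin=6
After 2 (gather 1 resin): resin=7
After 3 (craft ladder): ladder=2 resin=3
After 4 (craft pulley): ladder=1 pulley=3 resin=3

Answer: ladder=1 pulley=3 resin=3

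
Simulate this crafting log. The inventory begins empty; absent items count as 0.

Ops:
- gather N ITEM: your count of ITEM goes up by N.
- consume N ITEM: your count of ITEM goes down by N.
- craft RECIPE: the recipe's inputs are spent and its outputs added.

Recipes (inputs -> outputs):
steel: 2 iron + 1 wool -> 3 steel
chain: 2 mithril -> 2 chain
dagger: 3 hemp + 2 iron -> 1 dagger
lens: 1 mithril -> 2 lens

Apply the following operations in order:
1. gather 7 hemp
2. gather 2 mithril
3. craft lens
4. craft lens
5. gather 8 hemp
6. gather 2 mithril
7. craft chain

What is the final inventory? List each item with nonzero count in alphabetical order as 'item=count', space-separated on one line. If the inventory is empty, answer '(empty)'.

Answer: chain=2 hemp=15 lens=4

Derivation:
After 1 (gather 7 hemp): hemp=7
After 2 (gather 2 mithril): hemp=7 mithril=2
After 3 (craft lens): hemp=7 lens=2 mithril=1
After 4 (craft lens): hemp=7 lens=4
After 5 (gather 8 hemp): hemp=15 lens=4
After 6 (gather 2 mithril): hemp=15 lens=4 mithril=2
After 7 (craft chain): chain=2 hemp=15 lens=4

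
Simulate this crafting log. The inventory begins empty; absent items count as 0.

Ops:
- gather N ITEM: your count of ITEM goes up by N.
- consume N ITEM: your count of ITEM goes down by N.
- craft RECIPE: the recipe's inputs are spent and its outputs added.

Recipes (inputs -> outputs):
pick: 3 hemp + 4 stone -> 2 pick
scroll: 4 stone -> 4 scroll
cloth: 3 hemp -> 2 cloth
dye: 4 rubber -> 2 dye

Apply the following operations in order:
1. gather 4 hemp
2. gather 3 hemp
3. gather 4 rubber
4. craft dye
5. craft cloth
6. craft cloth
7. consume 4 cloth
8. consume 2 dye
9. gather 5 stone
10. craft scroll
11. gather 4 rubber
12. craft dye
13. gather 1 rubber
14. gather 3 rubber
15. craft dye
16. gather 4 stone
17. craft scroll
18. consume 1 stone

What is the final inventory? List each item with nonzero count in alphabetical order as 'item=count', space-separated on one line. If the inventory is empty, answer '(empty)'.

After 1 (gather 4 hemp): hemp=4
After 2 (gather 3 hemp): hemp=7
After 3 (gather 4 rubber): hemp=7 rubber=4
After 4 (craft dye): dye=2 hemp=7
After 5 (craft cloth): cloth=2 dye=2 hemp=4
After 6 (craft cloth): cloth=4 dye=2 hemp=1
After 7 (consume 4 cloth): dye=2 hemp=1
After 8 (consume 2 dye): hemp=1
After 9 (gather 5 stone): hemp=1 stone=5
After 10 (craft scroll): hemp=1 scroll=4 stone=1
After 11 (gather 4 rubber): hemp=1 rubber=4 scroll=4 stone=1
After 12 (craft dye): dye=2 hemp=1 scroll=4 stone=1
After 13 (gather 1 rubber): dye=2 hemp=1 rubber=1 scroll=4 stone=1
After 14 (gather 3 rubber): dye=2 hemp=1 rubber=4 scroll=4 stone=1
After 15 (craft dye): dye=4 hemp=1 scroll=4 stone=1
After 16 (gather 4 stone): dye=4 hemp=1 scroll=4 stone=5
After 17 (craft scroll): dye=4 hemp=1 scroll=8 stone=1
After 18 (consume 1 stone): dye=4 hemp=1 scroll=8

Answer: dye=4 hemp=1 scroll=8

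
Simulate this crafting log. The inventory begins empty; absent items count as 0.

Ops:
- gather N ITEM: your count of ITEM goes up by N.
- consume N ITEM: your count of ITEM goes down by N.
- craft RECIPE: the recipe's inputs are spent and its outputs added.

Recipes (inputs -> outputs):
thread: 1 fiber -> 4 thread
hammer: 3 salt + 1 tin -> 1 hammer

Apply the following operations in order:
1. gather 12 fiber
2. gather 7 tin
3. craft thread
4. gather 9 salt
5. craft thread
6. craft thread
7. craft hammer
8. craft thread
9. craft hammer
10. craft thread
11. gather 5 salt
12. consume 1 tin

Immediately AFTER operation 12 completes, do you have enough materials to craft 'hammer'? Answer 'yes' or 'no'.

Answer: yes

Derivation:
After 1 (gather 12 fiber): fiber=12
After 2 (gather 7 tin): fiber=12 tin=7
After 3 (craft thread): fiber=11 thread=4 tin=7
After 4 (gather 9 salt): fiber=11 salt=9 thread=4 tin=7
After 5 (craft thread): fiber=10 salt=9 thread=8 tin=7
After 6 (craft thread): fiber=9 salt=9 thread=12 tin=7
After 7 (craft hammer): fiber=9 hammer=1 salt=6 thread=12 tin=6
After 8 (craft thread): fiber=8 hammer=1 salt=6 thread=16 tin=6
After 9 (craft hammer): fiber=8 hammer=2 salt=3 thread=16 tin=5
After 10 (craft thread): fiber=7 hammer=2 salt=3 thread=20 tin=5
After 11 (gather 5 salt): fiber=7 hammer=2 salt=8 thread=20 tin=5
After 12 (consume 1 tin): fiber=7 hammer=2 salt=8 thread=20 tin=4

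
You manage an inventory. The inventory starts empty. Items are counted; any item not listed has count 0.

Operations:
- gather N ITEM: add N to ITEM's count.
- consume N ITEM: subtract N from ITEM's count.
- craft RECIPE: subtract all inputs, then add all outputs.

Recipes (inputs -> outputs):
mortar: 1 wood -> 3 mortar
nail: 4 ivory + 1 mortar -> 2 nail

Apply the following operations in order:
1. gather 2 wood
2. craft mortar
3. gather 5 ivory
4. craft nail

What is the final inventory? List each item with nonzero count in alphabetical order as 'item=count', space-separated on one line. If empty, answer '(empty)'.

Answer: ivory=1 mortar=2 nail=2 wood=1

Derivation:
After 1 (gather 2 wood): wood=2
After 2 (craft mortar): mortar=3 wood=1
After 3 (gather 5 ivory): ivory=5 mortar=3 wood=1
After 4 (craft nail): ivory=1 mortar=2 nail=2 wood=1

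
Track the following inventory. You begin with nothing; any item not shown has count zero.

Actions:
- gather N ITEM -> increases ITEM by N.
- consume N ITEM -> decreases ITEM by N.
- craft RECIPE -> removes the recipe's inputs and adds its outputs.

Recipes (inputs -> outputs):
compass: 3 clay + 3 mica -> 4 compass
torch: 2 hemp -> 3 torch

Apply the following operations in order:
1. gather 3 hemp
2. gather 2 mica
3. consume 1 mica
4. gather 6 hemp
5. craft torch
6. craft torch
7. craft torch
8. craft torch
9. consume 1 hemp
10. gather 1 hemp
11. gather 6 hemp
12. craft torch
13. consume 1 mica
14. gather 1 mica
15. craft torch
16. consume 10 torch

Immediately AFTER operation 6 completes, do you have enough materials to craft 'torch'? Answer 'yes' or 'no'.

Answer: yes

Derivation:
After 1 (gather 3 hemp): hemp=3
After 2 (gather 2 mica): hemp=3 mica=2
After 3 (consume 1 mica): hemp=3 mica=1
After 4 (gather 6 hemp): hemp=9 mica=1
After 5 (craft torch): hemp=7 mica=1 torch=3
After 6 (craft torch): hemp=5 mica=1 torch=6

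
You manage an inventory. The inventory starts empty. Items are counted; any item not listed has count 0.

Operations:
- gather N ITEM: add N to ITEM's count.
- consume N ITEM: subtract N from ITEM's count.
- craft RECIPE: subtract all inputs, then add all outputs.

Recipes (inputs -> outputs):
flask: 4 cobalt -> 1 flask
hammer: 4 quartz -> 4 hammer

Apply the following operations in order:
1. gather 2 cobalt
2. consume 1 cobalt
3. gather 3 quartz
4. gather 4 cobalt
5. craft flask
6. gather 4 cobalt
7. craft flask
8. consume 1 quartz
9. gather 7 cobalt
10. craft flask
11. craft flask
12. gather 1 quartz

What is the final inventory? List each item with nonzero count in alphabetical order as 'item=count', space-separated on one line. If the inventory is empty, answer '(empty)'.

After 1 (gather 2 cobalt): cobalt=2
After 2 (consume 1 cobalt): cobalt=1
After 3 (gather 3 quartz): cobalt=1 quartz=3
After 4 (gather 4 cobalt): cobalt=5 quartz=3
After 5 (craft flask): cobalt=1 flask=1 quartz=3
After 6 (gather 4 cobalt): cobalt=5 flask=1 quartz=3
After 7 (craft flask): cobalt=1 flask=2 quartz=3
After 8 (consume 1 quartz): cobalt=1 flask=2 quartz=2
After 9 (gather 7 cobalt): cobalt=8 flask=2 quartz=2
After 10 (craft flask): cobalt=4 flask=3 quartz=2
After 11 (craft flask): flask=4 quartz=2
After 12 (gather 1 quartz): flask=4 quartz=3

Answer: flask=4 quartz=3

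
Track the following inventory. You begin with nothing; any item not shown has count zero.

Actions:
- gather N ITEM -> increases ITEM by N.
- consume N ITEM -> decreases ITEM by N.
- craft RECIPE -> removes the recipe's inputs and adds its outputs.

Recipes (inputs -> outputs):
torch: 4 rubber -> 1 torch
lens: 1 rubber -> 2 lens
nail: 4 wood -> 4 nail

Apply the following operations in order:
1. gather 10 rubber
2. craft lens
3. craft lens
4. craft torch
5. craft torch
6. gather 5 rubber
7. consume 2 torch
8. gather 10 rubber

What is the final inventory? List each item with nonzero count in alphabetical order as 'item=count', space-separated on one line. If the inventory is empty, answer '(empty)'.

After 1 (gather 10 rubber): rubber=10
After 2 (craft lens): lens=2 rubber=9
After 3 (craft lens): lens=4 rubber=8
After 4 (craft torch): lens=4 rubber=4 torch=1
After 5 (craft torch): lens=4 torch=2
After 6 (gather 5 rubber): lens=4 rubber=5 torch=2
After 7 (consume 2 torch): lens=4 rubber=5
After 8 (gather 10 rubber): lens=4 rubber=15

Answer: lens=4 rubber=15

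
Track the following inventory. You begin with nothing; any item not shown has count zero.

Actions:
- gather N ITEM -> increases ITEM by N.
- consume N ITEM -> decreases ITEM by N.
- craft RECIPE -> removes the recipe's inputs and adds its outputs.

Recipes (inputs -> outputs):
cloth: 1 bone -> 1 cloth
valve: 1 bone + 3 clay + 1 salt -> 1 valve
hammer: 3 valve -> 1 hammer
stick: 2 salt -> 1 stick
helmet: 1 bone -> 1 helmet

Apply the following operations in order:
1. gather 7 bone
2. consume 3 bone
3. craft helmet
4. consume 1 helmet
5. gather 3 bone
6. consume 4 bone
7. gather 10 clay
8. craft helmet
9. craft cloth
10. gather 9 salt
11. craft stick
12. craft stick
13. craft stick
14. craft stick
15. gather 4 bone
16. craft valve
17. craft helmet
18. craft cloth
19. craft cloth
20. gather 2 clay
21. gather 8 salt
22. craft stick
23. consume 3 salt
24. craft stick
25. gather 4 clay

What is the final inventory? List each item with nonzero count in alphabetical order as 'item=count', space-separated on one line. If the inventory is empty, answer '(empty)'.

Answer: clay=13 cloth=3 helmet=2 salt=1 stick=6 valve=1

Derivation:
After 1 (gather 7 bone): bone=7
After 2 (consume 3 bone): bone=4
After 3 (craft helmet): bone=3 helmet=1
After 4 (consume 1 helmet): bone=3
After 5 (gather 3 bone): bone=6
After 6 (consume 4 bone): bone=2
After 7 (gather 10 clay): bone=2 clay=10
After 8 (craft helmet): bone=1 clay=10 helmet=1
After 9 (craft cloth): clay=10 cloth=1 helmet=1
After 10 (gather 9 salt): clay=10 cloth=1 helmet=1 salt=9
After 11 (craft stick): clay=10 cloth=1 helmet=1 salt=7 stick=1
After 12 (craft stick): clay=10 cloth=1 helmet=1 salt=5 stick=2
After 13 (craft stick): clay=10 cloth=1 helmet=1 salt=3 stick=3
After 14 (craft stick): clay=10 cloth=1 helmet=1 salt=1 stick=4
After 15 (gather 4 bone): bone=4 clay=10 cloth=1 helmet=1 salt=1 stick=4
After 16 (craft valve): bone=3 clay=7 cloth=1 helmet=1 stick=4 valve=1
After 17 (craft helmet): bone=2 clay=7 cloth=1 helmet=2 stick=4 valve=1
After 18 (craft cloth): bone=1 clay=7 cloth=2 helmet=2 stick=4 valve=1
After 19 (craft cloth): clay=7 cloth=3 helmet=2 stick=4 valve=1
After 20 (gather 2 clay): clay=9 cloth=3 helmet=2 stick=4 valve=1
After 21 (gather 8 salt): clay=9 cloth=3 helmet=2 salt=8 stick=4 valve=1
After 22 (craft stick): clay=9 cloth=3 helmet=2 salt=6 stick=5 valve=1
After 23 (consume 3 salt): clay=9 cloth=3 helmet=2 salt=3 stick=5 valve=1
After 24 (craft stick): clay=9 cloth=3 helmet=2 salt=1 stick=6 valve=1
After 25 (gather 4 clay): clay=13 cloth=3 helmet=2 salt=1 stick=6 valve=1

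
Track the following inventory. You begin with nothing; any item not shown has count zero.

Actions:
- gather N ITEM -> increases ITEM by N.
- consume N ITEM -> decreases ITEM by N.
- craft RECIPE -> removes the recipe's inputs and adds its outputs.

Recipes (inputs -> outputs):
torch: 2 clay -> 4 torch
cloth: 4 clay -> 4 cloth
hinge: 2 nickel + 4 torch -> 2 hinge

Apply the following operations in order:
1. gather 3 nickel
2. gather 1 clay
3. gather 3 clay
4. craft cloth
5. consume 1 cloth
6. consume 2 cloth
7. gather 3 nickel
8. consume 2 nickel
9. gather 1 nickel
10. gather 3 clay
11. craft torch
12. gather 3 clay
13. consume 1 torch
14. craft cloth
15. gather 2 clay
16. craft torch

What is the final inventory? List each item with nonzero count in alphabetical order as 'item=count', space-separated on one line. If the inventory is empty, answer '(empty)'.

Answer: cloth=5 nickel=5 torch=7

Derivation:
After 1 (gather 3 nickel): nickel=3
After 2 (gather 1 clay): clay=1 nickel=3
After 3 (gather 3 clay): clay=4 nickel=3
After 4 (craft cloth): cloth=4 nickel=3
After 5 (consume 1 cloth): cloth=3 nickel=3
After 6 (consume 2 cloth): cloth=1 nickel=3
After 7 (gather 3 nickel): cloth=1 nickel=6
After 8 (consume 2 nickel): cloth=1 nickel=4
After 9 (gather 1 nickel): cloth=1 nickel=5
After 10 (gather 3 clay): clay=3 cloth=1 nickel=5
After 11 (craft torch): clay=1 cloth=1 nickel=5 torch=4
After 12 (gather 3 clay): clay=4 cloth=1 nickel=5 torch=4
After 13 (consume 1 torch): clay=4 cloth=1 nickel=5 torch=3
After 14 (craft cloth): cloth=5 nickel=5 torch=3
After 15 (gather 2 clay): clay=2 cloth=5 nickel=5 torch=3
After 16 (craft torch): cloth=5 nickel=5 torch=7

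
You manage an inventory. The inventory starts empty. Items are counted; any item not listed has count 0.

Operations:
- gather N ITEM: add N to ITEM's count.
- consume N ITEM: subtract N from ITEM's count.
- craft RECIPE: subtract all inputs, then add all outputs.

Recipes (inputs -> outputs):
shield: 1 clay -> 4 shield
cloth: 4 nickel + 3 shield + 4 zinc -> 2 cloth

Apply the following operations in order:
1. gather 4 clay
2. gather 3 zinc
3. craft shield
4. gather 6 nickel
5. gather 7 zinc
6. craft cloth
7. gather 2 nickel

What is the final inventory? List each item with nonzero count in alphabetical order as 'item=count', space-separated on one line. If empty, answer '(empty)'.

Answer: clay=3 cloth=2 nickel=4 shield=1 zinc=6

Derivation:
After 1 (gather 4 clay): clay=4
After 2 (gather 3 zinc): clay=4 zinc=3
After 3 (craft shield): clay=3 shield=4 zinc=3
After 4 (gather 6 nickel): clay=3 nickel=6 shield=4 zinc=3
After 5 (gather 7 zinc): clay=3 nickel=6 shield=4 zinc=10
After 6 (craft cloth): clay=3 cloth=2 nickel=2 shield=1 zinc=6
After 7 (gather 2 nickel): clay=3 cloth=2 nickel=4 shield=1 zinc=6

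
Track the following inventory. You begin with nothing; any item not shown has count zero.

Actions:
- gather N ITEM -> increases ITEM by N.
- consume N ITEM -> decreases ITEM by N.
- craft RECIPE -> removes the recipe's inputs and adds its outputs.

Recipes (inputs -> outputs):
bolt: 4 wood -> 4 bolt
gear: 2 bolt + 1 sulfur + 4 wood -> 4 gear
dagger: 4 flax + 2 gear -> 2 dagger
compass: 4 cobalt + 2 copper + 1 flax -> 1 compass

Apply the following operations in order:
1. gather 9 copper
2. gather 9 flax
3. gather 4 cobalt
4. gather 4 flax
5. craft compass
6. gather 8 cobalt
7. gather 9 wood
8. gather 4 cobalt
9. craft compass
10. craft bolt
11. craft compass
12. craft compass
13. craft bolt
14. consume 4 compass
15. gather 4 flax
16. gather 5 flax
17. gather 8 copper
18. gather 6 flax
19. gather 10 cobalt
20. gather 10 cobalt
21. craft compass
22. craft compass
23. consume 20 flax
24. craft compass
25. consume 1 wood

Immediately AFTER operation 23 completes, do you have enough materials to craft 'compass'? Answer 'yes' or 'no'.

After 1 (gather 9 copper): copper=9
After 2 (gather 9 flax): copper=9 flax=9
After 3 (gather 4 cobalt): cobalt=4 copper=9 flax=9
After 4 (gather 4 flax): cobalt=4 copper=9 flax=13
After 5 (craft compass): compass=1 copper=7 flax=12
After 6 (gather 8 cobalt): cobalt=8 compass=1 copper=7 flax=12
After 7 (gather 9 wood): cobalt=8 compass=1 copper=7 flax=12 wood=9
After 8 (gather 4 cobalt): cobalt=12 compass=1 copper=7 flax=12 wood=9
After 9 (craft compass): cobalt=8 compass=2 copper=5 flax=11 wood=9
After 10 (craft bolt): bolt=4 cobalt=8 compass=2 copper=5 flax=11 wood=5
After 11 (craft compass): bolt=4 cobalt=4 compass=3 copper=3 flax=10 wood=5
After 12 (craft compass): bolt=4 compass=4 copper=1 flax=9 wood=5
After 13 (craft bolt): bolt=8 compass=4 copper=1 flax=9 wood=1
After 14 (consume 4 compass): bolt=8 copper=1 flax=9 wood=1
After 15 (gather 4 flax): bolt=8 copper=1 flax=13 wood=1
After 16 (gather 5 flax): bolt=8 copper=1 flax=18 wood=1
After 17 (gather 8 copper): bolt=8 copper=9 flax=18 wood=1
After 18 (gather 6 flax): bolt=8 copper=9 flax=24 wood=1
After 19 (gather 10 cobalt): bolt=8 cobalt=10 copper=9 flax=24 wood=1
After 20 (gather 10 cobalt): bolt=8 cobalt=20 copper=9 flax=24 wood=1
After 21 (craft compass): bolt=8 cobalt=16 compass=1 copper=7 flax=23 wood=1
After 22 (craft compass): bolt=8 cobalt=12 compass=2 copper=5 flax=22 wood=1
After 23 (consume 20 flax): bolt=8 cobalt=12 compass=2 copper=5 flax=2 wood=1

Answer: yes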